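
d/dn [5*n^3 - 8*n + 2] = 15*n^2 - 8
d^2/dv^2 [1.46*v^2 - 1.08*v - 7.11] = 2.92000000000000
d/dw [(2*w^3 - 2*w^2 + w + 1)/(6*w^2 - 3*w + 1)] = 2*(6*w^4 - 6*w^3 + 3*w^2 - 8*w + 2)/(36*w^4 - 36*w^3 + 21*w^2 - 6*w + 1)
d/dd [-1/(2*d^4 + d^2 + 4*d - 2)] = 2*(4*d^3 + d + 2)/(2*d^4 + d^2 + 4*d - 2)^2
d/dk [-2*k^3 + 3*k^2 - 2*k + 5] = -6*k^2 + 6*k - 2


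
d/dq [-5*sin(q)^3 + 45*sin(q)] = 15*(cos(q)^2 + 2)*cos(q)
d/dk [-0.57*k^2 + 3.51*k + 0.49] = 3.51 - 1.14*k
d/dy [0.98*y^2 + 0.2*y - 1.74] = 1.96*y + 0.2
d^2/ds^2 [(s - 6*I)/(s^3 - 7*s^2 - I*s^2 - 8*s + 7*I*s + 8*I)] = 2*((s - 6*I)*(-3*s^2 + 14*s + 2*I*s + 8 - 7*I)^2 + (-3*s^2 + 14*s + 2*I*s + (s - 6*I)*(-3*s + 7 + I) + 8 - 7*I)*(s^3 - 7*s^2 - I*s^2 - 8*s + 7*I*s + 8*I))/(s^3 - 7*s^2 - I*s^2 - 8*s + 7*I*s + 8*I)^3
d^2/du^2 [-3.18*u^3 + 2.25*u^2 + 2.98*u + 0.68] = 4.5 - 19.08*u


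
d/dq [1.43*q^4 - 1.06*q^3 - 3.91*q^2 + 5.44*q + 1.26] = 5.72*q^3 - 3.18*q^2 - 7.82*q + 5.44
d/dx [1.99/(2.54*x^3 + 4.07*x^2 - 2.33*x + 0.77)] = (-15.1638*x^2 - 16.1986*x + 4.6367)/(2.54*x^3 + 4.07*x^2 - 2.33*x + 0.77)^2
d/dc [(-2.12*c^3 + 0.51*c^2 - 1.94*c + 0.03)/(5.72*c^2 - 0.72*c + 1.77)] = (-12.1264*c^4 + 3.0528*c^3 - 0.5276*c^2 + 1.4622*c - 3.4122)/(32.7184*c^4 - 8.2368*c^3 + 20.7672*c^2 - 2.5488*c + 3.1329)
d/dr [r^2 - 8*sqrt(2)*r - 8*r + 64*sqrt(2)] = 2*r - 8*sqrt(2) - 8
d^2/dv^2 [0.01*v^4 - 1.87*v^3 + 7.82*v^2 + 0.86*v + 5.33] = 0.12*v^2 - 11.22*v + 15.64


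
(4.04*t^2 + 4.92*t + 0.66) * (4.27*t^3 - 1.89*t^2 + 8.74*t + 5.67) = 17.2508*t^5 + 13.3728*t^4 + 28.829*t^3 + 64.6602*t^2 + 33.6648*t + 3.7422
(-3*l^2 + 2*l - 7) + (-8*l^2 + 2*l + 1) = -11*l^2 + 4*l - 6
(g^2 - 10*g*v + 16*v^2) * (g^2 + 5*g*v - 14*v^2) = g^4 - 5*g^3*v - 48*g^2*v^2 + 220*g*v^3 - 224*v^4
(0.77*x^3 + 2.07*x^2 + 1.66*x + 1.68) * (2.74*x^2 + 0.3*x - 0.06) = 2.1098*x^5 + 5.9028*x^4 + 5.1232*x^3 + 4.977*x^2 + 0.4044*x - 0.1008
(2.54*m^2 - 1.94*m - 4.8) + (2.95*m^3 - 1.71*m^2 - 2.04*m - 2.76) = 2.95*m^3 + 0.83*m^2 - 3.98*m - 7.56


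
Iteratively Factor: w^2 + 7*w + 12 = (w + 3)*(w + 4)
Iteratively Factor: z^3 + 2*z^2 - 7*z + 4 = (z + 4)*(z^2 - 2*z + 1) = (z - 1)*(z + 4)*(z - 1)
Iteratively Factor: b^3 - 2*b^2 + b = (b - 1)*(b^2 - b) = b*(b - 1)*(b - 1)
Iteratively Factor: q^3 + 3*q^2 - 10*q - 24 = (q - 3)*(q^2 + 6*q + 8) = (q - 3)*(q + 4)*(q + 2)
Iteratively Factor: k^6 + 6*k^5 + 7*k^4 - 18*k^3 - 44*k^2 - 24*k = (k)*(k^5 + 6*k^4 + 7*k^3 - 18*k^2 - 44*k - 24) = k*(k + 3)*(k^4 + 3*k^3 - 2*k^2 - 12*k - 8) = k*(k + 2)*(k + 3)*(k^3 + k^2 - 4*k - 4) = k*(k + 2)^2*(k + 3)*(k^2 - k - 2) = k*(k + 1)*(k + 2)^2*(k + 3)*(k - 2)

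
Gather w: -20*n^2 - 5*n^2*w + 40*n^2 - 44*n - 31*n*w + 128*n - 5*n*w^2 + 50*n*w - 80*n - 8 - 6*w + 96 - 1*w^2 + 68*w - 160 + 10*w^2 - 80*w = 20*n^2 + 4*n + w^2*(9 - 5*n) + w*(-5*n^2 + 19*n - 18) - 72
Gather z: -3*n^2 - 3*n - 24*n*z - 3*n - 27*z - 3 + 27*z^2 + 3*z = -3*n^2 - 6*n + 27*z^2 + z*(-24*n - 24) - 3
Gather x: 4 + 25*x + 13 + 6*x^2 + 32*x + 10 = 6*x^2 + 57*x + 27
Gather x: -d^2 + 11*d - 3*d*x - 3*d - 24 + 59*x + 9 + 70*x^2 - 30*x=-d^2 + 8*d + 70*x^2 + x*(29 - 3*d) - 15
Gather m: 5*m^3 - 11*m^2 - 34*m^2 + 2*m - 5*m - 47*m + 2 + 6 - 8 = 5*m^3 - 45*m^2 - 50*m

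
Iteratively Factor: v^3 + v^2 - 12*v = (v)*(v^2 + v - 12) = v*(v + 4)*(v - 3)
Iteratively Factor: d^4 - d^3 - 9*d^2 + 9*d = (d - 1)*(d^3 - 9*d) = (d - 3)*(d - 1)*(d^2 + 3*d) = d*(d - 3)*(d - 1)*(d + 3)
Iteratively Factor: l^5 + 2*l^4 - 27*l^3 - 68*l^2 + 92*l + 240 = (l + 2)*(l^4 - 27*l^2 - 14*l + 120) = (l + 2)*(l + 3)*(l^3 - 3*l^2 - 18*l + 40) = (l + 2)*(l + 3)*(l + 4)*(l^2 - 7*l + 10) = (l - 2)*(l + 2)*(l + 3)*(l + 4)*(l - 5)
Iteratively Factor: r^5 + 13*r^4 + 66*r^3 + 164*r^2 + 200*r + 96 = (r + 4)*(r^4 + 9*r^3 + 30*r^2 + 44*r + 24) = (r + 2)*(r + 4)*(r^3 + 7*r^2 + 16*r + 12) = (r + 2)*(r + 3)*(r + 4)*(r^2 + 4*r + 4) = (r + 2)^2*(r + 3)*(r + 4)*(r + 2)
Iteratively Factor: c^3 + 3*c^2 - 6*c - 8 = (c + 1)*(c^2 + 2*c - 8) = (c + 1)*(c + 4)*(c - 2)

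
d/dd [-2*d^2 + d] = 1 - 4*d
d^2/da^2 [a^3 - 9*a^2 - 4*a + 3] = 6*a - 18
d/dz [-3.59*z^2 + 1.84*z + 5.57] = 1.84 - 7.18*z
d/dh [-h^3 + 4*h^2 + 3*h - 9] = -3*h^2 + 8*h + 3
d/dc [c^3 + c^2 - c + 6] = 3*c^2 + 2*c - 1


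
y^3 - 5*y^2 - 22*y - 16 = (y - 8)*(y + 1)*(y + 2)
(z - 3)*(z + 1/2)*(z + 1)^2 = z^4 - z^3/2 - 11*z^2/2 - 11*z/2 - 3/2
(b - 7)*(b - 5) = b^2 - 12*b + 35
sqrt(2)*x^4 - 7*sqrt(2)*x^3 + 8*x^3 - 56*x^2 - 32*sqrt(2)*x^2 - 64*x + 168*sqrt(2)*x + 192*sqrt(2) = (x - 8)*(x - 2*sqrt(2))*(x + 6*sqrt(2))*(sqrt(2)*x + sqrt(2))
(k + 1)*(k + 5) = k^2 + 6*k + 5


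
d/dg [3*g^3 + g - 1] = 9*g^2 + 1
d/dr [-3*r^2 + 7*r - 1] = 7 - 6*r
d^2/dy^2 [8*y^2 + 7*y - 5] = 16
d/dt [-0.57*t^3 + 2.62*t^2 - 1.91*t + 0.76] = -1.71*t^2 + 5.24*t - 1.91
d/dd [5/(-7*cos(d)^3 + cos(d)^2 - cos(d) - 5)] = 5*(-21*cos(d)^2 + 2*cos(d) - 1)*sin(d)/(7*cos(d)^3 - cos(d)^2 + cos(d) + 5)^2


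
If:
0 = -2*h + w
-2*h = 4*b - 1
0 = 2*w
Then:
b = 1/4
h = 0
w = 0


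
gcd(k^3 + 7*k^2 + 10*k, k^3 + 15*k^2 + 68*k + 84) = k + 2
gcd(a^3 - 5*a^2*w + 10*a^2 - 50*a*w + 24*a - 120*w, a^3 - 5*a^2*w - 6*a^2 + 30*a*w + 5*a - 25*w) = -a + 5*w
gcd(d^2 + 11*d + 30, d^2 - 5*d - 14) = 1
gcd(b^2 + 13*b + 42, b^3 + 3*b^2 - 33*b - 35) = b + 7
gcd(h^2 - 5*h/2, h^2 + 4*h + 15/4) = 1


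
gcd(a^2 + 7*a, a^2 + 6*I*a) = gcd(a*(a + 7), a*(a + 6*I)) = a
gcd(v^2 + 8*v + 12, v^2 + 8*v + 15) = 1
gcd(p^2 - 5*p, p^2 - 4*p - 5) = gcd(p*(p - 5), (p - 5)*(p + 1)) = p - 5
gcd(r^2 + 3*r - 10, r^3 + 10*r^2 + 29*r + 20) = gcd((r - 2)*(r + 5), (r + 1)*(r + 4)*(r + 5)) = r + 5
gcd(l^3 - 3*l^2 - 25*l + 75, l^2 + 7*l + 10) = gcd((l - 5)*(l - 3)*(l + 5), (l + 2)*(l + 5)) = l + 5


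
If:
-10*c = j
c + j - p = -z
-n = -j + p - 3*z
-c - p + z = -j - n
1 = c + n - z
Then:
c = 2/3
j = -20/3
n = 4/3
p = -5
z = 1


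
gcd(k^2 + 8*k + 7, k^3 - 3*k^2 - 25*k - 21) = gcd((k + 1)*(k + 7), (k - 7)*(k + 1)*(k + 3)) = k + 1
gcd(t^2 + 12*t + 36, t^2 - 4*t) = 1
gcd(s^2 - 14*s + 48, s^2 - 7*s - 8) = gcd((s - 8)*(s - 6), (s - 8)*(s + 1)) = s - 8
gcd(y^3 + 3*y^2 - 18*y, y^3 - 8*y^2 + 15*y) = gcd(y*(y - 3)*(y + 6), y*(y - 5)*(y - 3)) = y^2 - 3*y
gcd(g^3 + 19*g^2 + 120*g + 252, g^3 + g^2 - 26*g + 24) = g + 6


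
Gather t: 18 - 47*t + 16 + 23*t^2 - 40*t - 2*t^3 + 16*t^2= -2*t^3 + 39*t^2 - 87*t + 34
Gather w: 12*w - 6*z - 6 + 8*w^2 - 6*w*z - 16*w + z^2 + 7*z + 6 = 8*w^2 + w*(-6*z - 4) + z^2 + z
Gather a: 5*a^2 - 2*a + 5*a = 5*a^2 + 3*a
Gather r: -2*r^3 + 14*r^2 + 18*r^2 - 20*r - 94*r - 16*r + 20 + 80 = -2*r^3 + 32*r^2 - 130*r + 100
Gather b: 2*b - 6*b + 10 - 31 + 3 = -4*b - 18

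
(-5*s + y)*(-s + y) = 5*s^2 - 6*s*y + y^2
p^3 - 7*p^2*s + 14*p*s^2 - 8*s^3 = (p - 4*s)*(p - 2*s)*(p - s)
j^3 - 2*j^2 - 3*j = j*(j - 3)*(j + 1)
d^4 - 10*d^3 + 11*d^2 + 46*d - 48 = (d - 8)*(d - 3)*(d - 1)*(d + 2)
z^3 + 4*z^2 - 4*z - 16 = (z - 2)*(z + 2)*(z + 4)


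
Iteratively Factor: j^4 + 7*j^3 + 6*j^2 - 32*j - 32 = (j + 4)*(j^3 + 3*j^2 - 6*j - 8) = (j + 1)*(j + 4)*(j^2 + 2*j - 8) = (j + 1)*(j + 4)^2*(j - 2)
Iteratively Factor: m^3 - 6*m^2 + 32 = (m - 4)*(m^2 - 2*m - 8) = (m - 4)*(m + 2)*(m - 4)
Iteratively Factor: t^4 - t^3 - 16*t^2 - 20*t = (t + 2)*(t^3 - 3*t^2 - 10*t) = (t + 2)^2*(t^2 - 5*t) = t*(t + 2)^2*(t - 5)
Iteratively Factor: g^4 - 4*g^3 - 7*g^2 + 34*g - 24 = (g - 1)*(g^3 - 3*g^2 - 10*g + 24) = (g - 1)*(g + 3)*(g^2 - 6*g + 8) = (g - 4)*(g - 1)*(g + 3)*(g - 2)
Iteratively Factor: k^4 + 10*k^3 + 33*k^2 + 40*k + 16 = (k + 4)*(k^3 + 6*k^2 + 9*k + 4) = (k + 1)*(k + 4)*(k^2 + 5*k + 4) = (k + 1)^2*(k + 4)*(k + 4)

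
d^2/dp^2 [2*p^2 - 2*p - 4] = 4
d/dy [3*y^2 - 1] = 6*y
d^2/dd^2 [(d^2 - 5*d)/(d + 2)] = 28/(d^3 + 6*d^2 + 12*d + 8)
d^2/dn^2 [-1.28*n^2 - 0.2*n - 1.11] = -2.56000000000000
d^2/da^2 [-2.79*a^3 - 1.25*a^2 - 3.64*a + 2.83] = -16.74*a - 2.5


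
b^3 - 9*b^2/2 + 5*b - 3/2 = (b - 3)*(b - 1)*(b - 1/2)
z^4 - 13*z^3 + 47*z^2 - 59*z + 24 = (z - 8)*(z - 3)*(z - 1)^2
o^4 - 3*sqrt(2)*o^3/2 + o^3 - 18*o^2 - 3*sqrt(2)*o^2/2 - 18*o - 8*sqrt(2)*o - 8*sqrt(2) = (o + 1)*(o - 4*sqrt(2))*(o + sqrt(2)/2)*(o + 2*sqrt(2))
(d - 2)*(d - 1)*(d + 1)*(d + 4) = d^4 + 2*d^3 - 9*d^2 - 2*d + 8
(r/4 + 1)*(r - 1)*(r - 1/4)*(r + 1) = r^4/4 + 15*r^3/16 - r^2/2 - 15*r/16 + 1/4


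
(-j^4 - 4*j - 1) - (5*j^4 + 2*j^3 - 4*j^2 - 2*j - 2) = -6*j^4 - 2*j^3 + 4*j^2 - 2*j + 1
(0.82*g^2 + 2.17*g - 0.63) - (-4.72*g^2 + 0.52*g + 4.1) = 5.54*g^2 + 1.65*g - 4.73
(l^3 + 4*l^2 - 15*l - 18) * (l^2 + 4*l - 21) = l^5 + 8*l^4 - 20*l^3 - 162*l^2 + 243*l + 378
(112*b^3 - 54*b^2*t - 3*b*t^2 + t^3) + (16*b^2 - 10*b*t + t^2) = 112*b^3 - 54*b^2*t + 16*b^2 - 3*b*t^2 - 10*b*t + t^3 + t^2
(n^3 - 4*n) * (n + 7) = n^4 + 7*n^3 - 4*n^2 - 28*n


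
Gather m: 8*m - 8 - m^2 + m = -m^2 + 9*m - 8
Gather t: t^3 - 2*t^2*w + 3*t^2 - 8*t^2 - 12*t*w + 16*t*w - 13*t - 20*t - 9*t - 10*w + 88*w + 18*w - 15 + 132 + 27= t^3 + t^2*(-2*w - 5) + t*(4*w - 42) + 96*w + 144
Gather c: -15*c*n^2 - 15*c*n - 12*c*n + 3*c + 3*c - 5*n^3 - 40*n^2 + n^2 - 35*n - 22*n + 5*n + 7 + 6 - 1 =c*(-15*n^2 - 27*n + 6) - 5*n^3 - 39*n^2 - 52*n + 12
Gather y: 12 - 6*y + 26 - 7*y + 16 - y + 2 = 56 - 14*y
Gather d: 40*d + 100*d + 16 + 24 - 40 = 140*d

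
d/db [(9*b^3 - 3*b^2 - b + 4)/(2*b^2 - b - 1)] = (18*b^4 - 18*b^3 - 22*b^2 - 10*b + 5)/(4*b^4 - 4*b^3 - 3*b^2 + 2*b + 1)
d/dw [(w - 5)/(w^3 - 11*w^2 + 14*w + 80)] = 2*(3 - w)/(w^4 - 12*w^3 + 4*w^2 + 192*w + 256)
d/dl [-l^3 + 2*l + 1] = 2 - 3*l^2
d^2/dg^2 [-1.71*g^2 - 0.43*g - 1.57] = -3.42000000000000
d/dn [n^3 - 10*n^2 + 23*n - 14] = 3*n^2 - 20*n + 23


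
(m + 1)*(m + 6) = m^2 + 7*m + 6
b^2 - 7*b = b*(b - 7)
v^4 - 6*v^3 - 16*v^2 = v^2*(v - 8)*(v + 2)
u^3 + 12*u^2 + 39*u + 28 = (u + 1)*(u + 4)*(u + 7)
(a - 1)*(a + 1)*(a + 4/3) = a^3 + 4*a^2/3 - a - 4/3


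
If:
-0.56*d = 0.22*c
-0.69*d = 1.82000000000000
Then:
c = 6.71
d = -2.64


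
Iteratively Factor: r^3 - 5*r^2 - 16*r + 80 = (r + 4)*(r^2 - 9*r + 20) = (r - 5)*(r + 4)*(r - 4)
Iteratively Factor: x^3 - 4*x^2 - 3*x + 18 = (x - 3)*(x^2 - x - 6) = (x - 3)*(x + 2)*(x - 3)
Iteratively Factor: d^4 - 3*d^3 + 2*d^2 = (d - 2)*(d^3 - d^2) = d*(d - 2)*(d^2 - d) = d^2*(d - 2)*(d - 1)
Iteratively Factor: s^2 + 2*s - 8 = (s - 2)*(s + 4)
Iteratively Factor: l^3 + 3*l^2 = (l + 3)*(l^2) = l*(l + 3)*(l)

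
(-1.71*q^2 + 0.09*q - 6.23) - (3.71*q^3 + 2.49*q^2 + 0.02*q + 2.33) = -3.71*q^3 - 4.2*q^2 + 0.07*q - 8.56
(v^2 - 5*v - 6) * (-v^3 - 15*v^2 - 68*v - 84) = -v^5 - 10*v^4 + 13*v^3 + 346*v^2 + 828*v + 504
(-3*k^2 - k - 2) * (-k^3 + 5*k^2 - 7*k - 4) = 3*k^5 - 14*k^4 + 18*k^3 + 9*k^2 + 18*k + 8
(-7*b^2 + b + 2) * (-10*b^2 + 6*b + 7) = 70*b^4 - 52*b^3 - 63*b^2 + 19*b + 14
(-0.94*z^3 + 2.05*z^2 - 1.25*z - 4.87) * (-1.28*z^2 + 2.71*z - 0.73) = 1.2032*z^5 - 5.1714*z^4 + 7.8417*z^3 + 1.3496*z^2 - 12.2852*z + 3.5551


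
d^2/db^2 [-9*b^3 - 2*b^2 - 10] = -54*b - 4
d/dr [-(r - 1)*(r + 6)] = -2*r - 5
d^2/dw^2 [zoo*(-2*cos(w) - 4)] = zoo*cos(w)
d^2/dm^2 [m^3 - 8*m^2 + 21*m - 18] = 6*m - 16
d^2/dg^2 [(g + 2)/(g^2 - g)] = 2*(g^3 + 6*g^2 - 6*g + 2)/(g^3*(g^3 - 3*g^2 + 3*g - 1))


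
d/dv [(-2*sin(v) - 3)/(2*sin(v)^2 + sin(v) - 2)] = (4*sin(v)^2 + 12*sin(v) + 7)*cos(v)/(sin(v) - cos(2*v) - 1)^2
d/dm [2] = 0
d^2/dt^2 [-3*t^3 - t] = -18*t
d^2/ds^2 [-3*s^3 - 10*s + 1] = -18*s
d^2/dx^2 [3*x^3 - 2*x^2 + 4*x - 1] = 18*x - 4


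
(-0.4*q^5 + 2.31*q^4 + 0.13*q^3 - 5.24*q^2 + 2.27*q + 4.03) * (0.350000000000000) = -0.14*q^5 + 0.8085*q^4 + 0.0455*q^3 - 1.834*q^2 + 0.7945*q + 1.4105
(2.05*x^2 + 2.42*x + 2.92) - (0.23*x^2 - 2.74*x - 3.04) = 1.82*x^2 + 5.16*x + 5.96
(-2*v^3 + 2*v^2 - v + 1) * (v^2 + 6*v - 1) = -2*v^5 - 10*v^4 + 13*v^3 - 7*v^2 + 7*v - 1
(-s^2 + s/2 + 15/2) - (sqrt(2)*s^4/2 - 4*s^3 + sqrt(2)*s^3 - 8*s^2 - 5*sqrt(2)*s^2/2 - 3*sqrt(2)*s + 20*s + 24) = -sqrt(2)*s^4/2 - sqrt(2)*s^3 + 4*s^3 + 5*sqrt(2)*s^2/2 + 7*s^2 - 39*s/2 + 3*sqrt(2)*s - 33/2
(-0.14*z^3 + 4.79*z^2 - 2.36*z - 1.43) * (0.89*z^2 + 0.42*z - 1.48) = -0.1246*z^5 + 4.2043*z^4 + 0.1186*z^3 - 9.3531*z^2 + 2.8922*z + 2.1164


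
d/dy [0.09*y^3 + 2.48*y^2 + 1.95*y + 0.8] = 0.27*y^2 + 4.96*y + 1.95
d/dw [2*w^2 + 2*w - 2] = 4*w + 2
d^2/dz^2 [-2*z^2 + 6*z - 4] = -4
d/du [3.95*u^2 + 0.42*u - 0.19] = 7.9*u + 0.42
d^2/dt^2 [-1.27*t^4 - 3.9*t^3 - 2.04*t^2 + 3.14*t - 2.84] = -15.24*t^2 - 23.4*t - 4.08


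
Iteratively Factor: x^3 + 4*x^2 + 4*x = (x)*(x^2 + 4*x + 4) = x*(x + 2)*(x + 2)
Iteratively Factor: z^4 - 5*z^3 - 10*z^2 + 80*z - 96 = (z - 3)*(z^3 - 2*z^2 - 16*z + 32) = (z - 3)*(z - 2)*(z^2 - 16) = (z - 3)*(z - 2)*(z + 4)*(z - 4)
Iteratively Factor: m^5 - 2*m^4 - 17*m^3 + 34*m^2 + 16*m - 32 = (m - 2)*(m^4 - 17*m^2 + 16) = (m - 2)*(m + 4)*(m^3 - 4*m^2 - m + 4) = (m - 2)*(m + 1)*(m + 4)*(m^2 - 5*m + 4) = (m - 4)*(m - 2)*(m + 1)*(m + 4)*(m - 1)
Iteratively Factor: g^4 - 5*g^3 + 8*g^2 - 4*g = (g - 2)*(g^3 - 3*g^2 + 2*g) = (g - 2)*(g - 1)*(g^2 - 2*g) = (g - 2)^2*(g - 1)*(g)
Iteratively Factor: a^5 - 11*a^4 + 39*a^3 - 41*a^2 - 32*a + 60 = (a - 5)*(a^4 - 6*a^3 + 9*a^2 + 4*a - 12) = (a - 5)*(a - 2)*(a^3 - 4*a^2 + a + 6) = (a - 5)*(a - 2)^2*(a^2 - 2*a - 3) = (a - 5)*(a - 2)^2*(a + 1)*(a - 3)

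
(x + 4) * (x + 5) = x^2 + 9*x + 20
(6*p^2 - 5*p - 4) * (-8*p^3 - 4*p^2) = -48*p^5 + 16*p^4 + 52*p^3 + 16*p^2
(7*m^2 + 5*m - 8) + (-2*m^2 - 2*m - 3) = 5*m^2 + 3*m - 11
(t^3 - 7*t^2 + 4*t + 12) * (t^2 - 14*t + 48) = t^5 - 21*t^4 + 150*t^3 - 380*t^2 + 24*t + 576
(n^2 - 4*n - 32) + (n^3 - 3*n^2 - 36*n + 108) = n^3 - 2*n^2 - 40*n + 76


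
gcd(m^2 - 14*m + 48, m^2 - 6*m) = m - 6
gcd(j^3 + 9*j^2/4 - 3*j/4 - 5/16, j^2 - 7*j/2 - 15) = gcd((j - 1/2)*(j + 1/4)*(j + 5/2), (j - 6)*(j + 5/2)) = j + 5/2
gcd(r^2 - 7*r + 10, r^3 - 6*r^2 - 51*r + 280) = r - 5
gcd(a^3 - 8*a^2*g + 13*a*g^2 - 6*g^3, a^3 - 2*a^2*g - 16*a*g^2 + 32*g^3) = 1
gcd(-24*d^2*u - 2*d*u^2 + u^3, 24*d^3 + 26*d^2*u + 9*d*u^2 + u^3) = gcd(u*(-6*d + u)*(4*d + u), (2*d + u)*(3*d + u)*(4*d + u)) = 4*d + u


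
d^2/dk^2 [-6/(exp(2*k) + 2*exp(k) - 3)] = 12*(-4*(exp(k) + 1)^2*exp(k) + (2*exp(k) + 1)*(exp(2*k) + 2*exp(k) - 3))*exp(k)/(exp(2*k) + 2*exp(k) - 3)^3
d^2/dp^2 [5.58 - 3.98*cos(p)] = 3.98*cos(p)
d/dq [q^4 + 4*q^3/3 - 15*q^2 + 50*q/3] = 4*q^3 + 4*q^2 - 30*q + 50/3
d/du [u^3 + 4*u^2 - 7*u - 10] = 3*u^2 + 8*u - 7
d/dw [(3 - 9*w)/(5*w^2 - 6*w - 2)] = 3*(15*w^2 - 10*w + 12)/(25*w^4 - 60*w^3 + 16*w^2 + 24*w + 4)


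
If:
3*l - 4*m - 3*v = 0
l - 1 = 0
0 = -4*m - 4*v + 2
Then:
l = 1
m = 3/2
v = -1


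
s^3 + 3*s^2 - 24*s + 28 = (s - 2)^2*(s + 7)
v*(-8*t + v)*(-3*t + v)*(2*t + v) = 48*t^3*v + 2*t^2*v^2 - 9*t*v^3 + v^4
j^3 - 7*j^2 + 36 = (j - 6)*(j - 3)*(j + 2)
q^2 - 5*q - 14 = (q - 7)*(q + 2)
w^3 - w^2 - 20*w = w*(w - 5)*(w + 4)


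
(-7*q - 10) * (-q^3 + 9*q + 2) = 7*q^4 + 10*q^3 - 63*q^2 - 104*q - 20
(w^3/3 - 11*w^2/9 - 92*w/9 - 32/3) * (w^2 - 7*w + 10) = w^5/3 - 32*w^4/9 + 5*w^3/3 + 146*w^2/3 - 248*w/9 - 320/3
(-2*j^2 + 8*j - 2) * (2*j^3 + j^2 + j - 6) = -4*j^5 + 14*j^4 + 2*j^3 + 18*j^2 - 50*j + 12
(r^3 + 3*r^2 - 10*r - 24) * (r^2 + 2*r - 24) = r^5 + 5*r^4 - 28*r^3 - 116*r^2 + 192*r + 576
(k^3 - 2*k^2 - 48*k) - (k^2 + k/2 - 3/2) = k^3 - 3*k^2 - 97*k/2 + 3/2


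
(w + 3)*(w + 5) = w^2 + 8*w + 15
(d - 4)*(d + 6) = d^2 + 2*d - 24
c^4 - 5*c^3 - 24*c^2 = c^2*(c - 8)*(c + 3)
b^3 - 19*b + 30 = (b - 3)*(b - 2)*(b + 5)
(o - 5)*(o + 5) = o^2 - 25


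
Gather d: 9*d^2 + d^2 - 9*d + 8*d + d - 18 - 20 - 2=10*d^2 - 40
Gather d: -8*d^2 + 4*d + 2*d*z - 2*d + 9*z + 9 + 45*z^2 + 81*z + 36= -8*d^2 + d*(2*z + 2) + 45*z^2 + 90*z + 45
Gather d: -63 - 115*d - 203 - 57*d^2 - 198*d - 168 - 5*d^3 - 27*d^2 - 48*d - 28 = -5*d^3 - 84*d^2 - 361*d - 462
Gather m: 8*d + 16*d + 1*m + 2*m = 24*d + 3*m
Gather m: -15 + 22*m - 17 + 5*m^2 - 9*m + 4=5*m^2 + 13*m - 28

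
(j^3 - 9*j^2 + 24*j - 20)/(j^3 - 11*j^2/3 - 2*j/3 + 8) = 3*(j^2 - 7*j + 10)/(3*j^2 - 5*j - 12)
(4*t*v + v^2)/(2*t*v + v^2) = (4*t + v)/(2*t + v)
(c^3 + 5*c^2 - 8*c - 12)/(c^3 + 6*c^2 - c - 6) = (c - 2)/(c - 1)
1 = 1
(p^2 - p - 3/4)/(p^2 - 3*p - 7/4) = (2*p - 3)/(2*p - 7)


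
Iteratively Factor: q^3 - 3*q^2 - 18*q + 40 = (q - 2)*(q^2 - q - 20) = (q - 5)*(q - 2)*(q + 4)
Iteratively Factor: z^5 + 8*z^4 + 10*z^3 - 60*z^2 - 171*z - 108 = (z + 3)*(z^4 + 5*z^3 - 5*z^2 - 45*z - 36) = (z + 3)^2*(z^3 + 2*z^2 - 11*z - 12) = (z + 1)*(z + 3)^2*(z^2 + z - 12) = (z + 1)*(z + 3)^2*(z + 4)*(z - 3)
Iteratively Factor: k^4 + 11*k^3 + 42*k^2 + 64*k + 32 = (k + 4)*(k^3 + 7*k^2 + 14*k + 8) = (k + 2)*(k + 4)*(k^2 + 5*k + 4) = (k + 2)*(k + 4)^2*(k + 1)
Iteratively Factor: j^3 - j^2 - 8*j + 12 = (j - 2)*(j^2 + j - 6) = (j - 2)^2*(j + 3)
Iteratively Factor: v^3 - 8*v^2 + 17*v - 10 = (v - 1)*(v^2 - 7*v + 10) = (v - 5)*(v - 1)*(v - 2)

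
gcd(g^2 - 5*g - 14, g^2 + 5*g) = 1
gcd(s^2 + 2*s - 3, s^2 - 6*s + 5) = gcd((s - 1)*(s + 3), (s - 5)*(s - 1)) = s - 1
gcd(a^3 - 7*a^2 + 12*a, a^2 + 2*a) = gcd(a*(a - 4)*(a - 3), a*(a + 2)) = a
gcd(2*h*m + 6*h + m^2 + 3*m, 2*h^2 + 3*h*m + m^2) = 2*h + m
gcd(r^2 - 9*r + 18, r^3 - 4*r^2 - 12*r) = r - 6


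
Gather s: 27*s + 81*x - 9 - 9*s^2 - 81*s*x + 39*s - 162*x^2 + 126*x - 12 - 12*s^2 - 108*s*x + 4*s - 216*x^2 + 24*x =-21*s^2 + s*(70 - 189*x) - 378*x^2 + 231*x - 21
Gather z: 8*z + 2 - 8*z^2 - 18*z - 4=-8*z^2 - 10*z - 2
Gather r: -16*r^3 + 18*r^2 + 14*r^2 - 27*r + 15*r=-16*r^3 + 32*r^2 - 12*r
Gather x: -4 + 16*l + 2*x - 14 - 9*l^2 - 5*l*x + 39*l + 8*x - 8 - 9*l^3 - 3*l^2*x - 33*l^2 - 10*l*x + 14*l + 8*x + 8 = -9*l^3 - 42*l^2 + 69*l + x*(-3*l^2 - 15*l + 18) - 18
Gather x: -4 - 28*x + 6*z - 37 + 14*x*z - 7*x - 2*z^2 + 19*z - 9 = x*(14*z - 35) - 2*z^2 + 25*z - 50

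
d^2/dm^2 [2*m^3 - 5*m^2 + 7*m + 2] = 12*m - 10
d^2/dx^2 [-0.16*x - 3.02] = 0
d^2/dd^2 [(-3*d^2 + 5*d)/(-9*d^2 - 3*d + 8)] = 36*(-27*d^3 + 36*d^2 - 60*d + 4)/(729*d^6 + 729*d^5 - 1701*d^4 - 1269*d^3 + 1512*d^2 + 576*d - 512)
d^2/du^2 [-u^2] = -2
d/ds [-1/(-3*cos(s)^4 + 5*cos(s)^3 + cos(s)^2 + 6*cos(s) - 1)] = (12*cos(s)^3 - 15*cos(s)^2 - 2*cos(s) - 6)*sin(s)/(-3*cos(s)^4 + 5*cos(s)^3 + cos(s)^2 + 6*cos(s) - 1)^2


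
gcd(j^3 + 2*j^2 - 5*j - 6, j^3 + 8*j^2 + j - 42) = j^2 + j - 6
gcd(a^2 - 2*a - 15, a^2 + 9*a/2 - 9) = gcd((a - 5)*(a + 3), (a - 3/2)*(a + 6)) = 1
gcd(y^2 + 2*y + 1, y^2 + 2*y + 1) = y^2 + 2*y + 1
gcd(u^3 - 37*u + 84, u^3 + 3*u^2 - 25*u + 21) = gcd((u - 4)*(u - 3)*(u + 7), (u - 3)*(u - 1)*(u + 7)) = u^2 + 4*u - 21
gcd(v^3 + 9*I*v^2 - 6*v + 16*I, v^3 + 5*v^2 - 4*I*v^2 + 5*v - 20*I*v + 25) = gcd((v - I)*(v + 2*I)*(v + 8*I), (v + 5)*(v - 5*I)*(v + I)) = 1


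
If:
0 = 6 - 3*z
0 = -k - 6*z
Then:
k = -12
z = 2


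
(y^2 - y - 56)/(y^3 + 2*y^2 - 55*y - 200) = (y + 7)/(y^2 + 10*y + 25)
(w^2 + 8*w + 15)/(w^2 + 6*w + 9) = (w + 5)/(w + 3)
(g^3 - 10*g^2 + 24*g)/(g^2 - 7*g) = (g^2 - 10*g + 24)/(g - 7)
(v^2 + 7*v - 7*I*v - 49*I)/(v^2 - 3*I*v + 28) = (v + 7)/(v + 4*I)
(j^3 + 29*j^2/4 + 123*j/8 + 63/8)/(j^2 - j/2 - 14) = (4*j^2 + 15*j + 9)/(4*(j - 4))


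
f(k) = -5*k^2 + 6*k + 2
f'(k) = 6 - 10*k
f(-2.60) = -47.40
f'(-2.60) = 32.00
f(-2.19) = -35.12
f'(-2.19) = 27.90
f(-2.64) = -48.69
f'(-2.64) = 32.40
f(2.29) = -10.48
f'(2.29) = -16.90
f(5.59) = -120.70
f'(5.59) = -49.90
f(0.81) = 3.58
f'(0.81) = -2.10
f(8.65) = -320.21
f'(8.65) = -80.50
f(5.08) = -96.55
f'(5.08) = -44.80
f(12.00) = -646.00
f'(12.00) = -114.00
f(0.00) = 2.00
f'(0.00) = 6.00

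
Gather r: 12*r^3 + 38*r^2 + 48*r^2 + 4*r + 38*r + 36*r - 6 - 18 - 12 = 12*r^3 + 86*r^2 + 78*r - 36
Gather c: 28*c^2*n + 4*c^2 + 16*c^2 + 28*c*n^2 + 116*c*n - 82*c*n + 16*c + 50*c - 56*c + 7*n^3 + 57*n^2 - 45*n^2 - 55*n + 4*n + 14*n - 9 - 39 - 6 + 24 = c^2*(28*n + 20) + c*(28*n^2 + 34*n + 10) + 7*n^3 + 12*n^2 - 37*n - 30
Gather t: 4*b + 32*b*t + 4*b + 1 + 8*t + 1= 8*b + t*(32*b + 8) + 2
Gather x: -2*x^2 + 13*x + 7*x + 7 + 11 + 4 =-2*x^2 + 20*x + 22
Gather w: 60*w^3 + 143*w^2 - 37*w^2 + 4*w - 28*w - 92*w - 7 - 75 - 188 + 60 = 60*w^3 + 106*w^2 - 116*w - 210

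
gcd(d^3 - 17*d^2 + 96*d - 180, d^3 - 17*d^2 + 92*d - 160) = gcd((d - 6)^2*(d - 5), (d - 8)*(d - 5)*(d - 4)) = d - 5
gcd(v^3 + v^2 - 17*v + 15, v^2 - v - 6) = v - 3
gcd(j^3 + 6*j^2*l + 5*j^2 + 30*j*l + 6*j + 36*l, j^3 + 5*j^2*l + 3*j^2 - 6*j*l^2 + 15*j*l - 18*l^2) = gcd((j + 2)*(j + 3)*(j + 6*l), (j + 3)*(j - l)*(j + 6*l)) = j^2 + 6*j*l + 3*j + 18*l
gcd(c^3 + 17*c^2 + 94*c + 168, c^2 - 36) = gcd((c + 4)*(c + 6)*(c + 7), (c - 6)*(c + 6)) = c + 6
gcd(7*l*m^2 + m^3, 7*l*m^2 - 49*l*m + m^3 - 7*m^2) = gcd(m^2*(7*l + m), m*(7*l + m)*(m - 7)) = 7*l*m + m^2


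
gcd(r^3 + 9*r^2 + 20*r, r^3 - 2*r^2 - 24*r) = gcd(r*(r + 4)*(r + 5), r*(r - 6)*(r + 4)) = r^2 + 4*r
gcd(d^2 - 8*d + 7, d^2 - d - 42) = d - 7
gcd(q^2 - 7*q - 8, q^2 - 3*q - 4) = q + 1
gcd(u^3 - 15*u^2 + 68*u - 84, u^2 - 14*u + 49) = u - 7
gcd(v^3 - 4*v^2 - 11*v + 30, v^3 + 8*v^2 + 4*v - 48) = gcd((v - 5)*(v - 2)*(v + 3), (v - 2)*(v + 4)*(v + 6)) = v - 2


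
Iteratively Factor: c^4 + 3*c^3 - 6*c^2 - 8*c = (c)*(c^3 + 3*c^2 - 6*c - 8) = c*(c - 2)*(c^2 + 5*c + 4) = c*(c - 2)*(c + 4)*(c + 1)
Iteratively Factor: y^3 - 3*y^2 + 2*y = (y - 1)*(y^2 - 2*y) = y*(y - 1)*(y - 2)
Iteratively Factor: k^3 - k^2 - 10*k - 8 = (k + 2)*(k^2 - 3*k - 4) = (k - 4)*(k + 2)*(k + 1)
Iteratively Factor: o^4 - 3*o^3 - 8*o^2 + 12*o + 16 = (o + 1)*(o^3 - 4*o^2 - 4*o + 16) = (o + 1)*(o + 2)*(o^2 - 6*o + 8) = (o - 2)*(o + 1)*(o + 2)*(o - 4)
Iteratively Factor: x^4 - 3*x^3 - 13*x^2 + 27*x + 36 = (x + 3)*(x^3 - 6*x^2 + 5*x + 12) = (x - 3)*(x + 3)*(x^2 - 3*x - 4) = (x - 3)*(x + 1)*(x + 3)*(x - 4)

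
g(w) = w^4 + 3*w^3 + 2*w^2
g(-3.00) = 18.00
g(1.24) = 11.16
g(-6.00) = 720.00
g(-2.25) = 1.58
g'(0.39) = 3.17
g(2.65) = 119.19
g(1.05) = 6.89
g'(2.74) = 160.81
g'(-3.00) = -39.00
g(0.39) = 0.51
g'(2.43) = 120.26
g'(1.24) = 26.42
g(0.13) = 0.04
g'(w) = 4*w^3 + 9*w^2 + 4*w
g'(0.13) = 0.68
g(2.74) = 133.09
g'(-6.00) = -564.00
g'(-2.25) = -9.00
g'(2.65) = 148.24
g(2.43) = 89.72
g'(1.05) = 18.75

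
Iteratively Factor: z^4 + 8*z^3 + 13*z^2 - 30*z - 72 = (z - 2)*(z^3 + 10*z^2 + 33*z + 36) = (z - 2)*(z + 4)*(z^2 + 6*z + 9) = (z - 2)*(z + 3)*(z + 4)*(z + 3)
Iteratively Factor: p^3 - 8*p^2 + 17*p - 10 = (p - 5)*(p^2 - 3*p + 2) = (p - 5)*(p - 2)*(p - 1)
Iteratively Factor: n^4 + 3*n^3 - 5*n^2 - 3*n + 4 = (n + 1)*(n^3 + 2*n^2 - 7*n + 4) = (n - 1)*(n + 1)*(n^2 + 3*n - 4) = (n - 1)^2*(n + 1)*(n + 4)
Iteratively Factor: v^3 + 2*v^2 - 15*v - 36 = (v + 3)*(v^2 - v - 12) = (v + 3)^2*(v - 4)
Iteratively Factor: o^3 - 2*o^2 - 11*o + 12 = (o - 1)*(o^2 - o - 12) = (o - 1)*(o + 3)*(o - 4)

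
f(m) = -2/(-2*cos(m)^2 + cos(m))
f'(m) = -2*(-4*sin(m)*cos(m) + sin(m))/(-2*cos(m)^2 + cos(m))^2 = 2*(-sin(m)/cos(m)^2 + 4*tan(m))/(2*cos(m) - 1)^2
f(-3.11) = 0.67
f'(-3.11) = 0.04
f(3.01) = 0.68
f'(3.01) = -0.15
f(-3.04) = 0.67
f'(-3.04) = 0.11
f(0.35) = 2.42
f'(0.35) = 2.78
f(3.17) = 0.67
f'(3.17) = 0.03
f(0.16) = 2.08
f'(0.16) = 1.02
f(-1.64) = 25.41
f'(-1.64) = 411.12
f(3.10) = 0.67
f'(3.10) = -0.05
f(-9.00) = 0.78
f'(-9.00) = 0.58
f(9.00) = 0.78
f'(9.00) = -0.58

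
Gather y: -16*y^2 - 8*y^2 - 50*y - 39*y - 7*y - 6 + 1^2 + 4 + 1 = -24*y^2 - 96*y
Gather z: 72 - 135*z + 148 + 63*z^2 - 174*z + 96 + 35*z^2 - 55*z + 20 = 98*z^2 - 364*z + 336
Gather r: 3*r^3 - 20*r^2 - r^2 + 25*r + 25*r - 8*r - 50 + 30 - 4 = 3*r^3 - 21*r^2 + 42*r - 24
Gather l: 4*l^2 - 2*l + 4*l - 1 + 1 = 4*l^2 + 2*l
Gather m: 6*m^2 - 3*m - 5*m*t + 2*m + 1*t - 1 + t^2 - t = 6*m^2 + m*(-5*t - 1) + t^2 - 1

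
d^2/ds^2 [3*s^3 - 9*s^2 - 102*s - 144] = 18*s - 18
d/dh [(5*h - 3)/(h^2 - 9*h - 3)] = (-5*h^2 + 6*h - 42)/(h^4 - 18*h^3 + 75*h^2 + 54*h + 9)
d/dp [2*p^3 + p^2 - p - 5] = 6*p^2 + 2*p - 1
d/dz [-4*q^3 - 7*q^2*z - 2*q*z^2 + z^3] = -7*q^2 - 4*q*z + 3*z^2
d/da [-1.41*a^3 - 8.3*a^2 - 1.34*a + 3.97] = -4.23*a^2 - 16.6*a - 1.34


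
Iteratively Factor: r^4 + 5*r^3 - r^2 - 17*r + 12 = (r - 1)*(r^3 + 6*r^2 + 5*r - 12) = (r - 1)*(r + 3)*(r^2 + 3*r - 4) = (r - 1)*(r + 3)*(r + 4)*(r - 1)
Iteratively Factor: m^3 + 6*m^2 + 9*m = (m)*(m^2 + 6*m + 9) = m*(m + 3)*(m + 3)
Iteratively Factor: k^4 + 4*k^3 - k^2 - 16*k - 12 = (k + 2)*(k^3 + 2*k^2 - 5*k - 6) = (k + 1)*(k + 2)*(k^2 + k - 6) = (k - 2)*(k + 1)*(k + 2)*(k + 3)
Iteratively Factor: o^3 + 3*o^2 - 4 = (o + 2)*(o^2 + o - 2) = (o + 2)^2*(o - 1)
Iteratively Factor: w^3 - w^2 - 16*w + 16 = (w - 4)*(w^2 + 3*w - 4) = (w - 4)*(w + 4)*(w - 1)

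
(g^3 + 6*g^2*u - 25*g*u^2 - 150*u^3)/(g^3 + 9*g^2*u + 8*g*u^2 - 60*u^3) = (-g + 5*u)/(-g + 2*u)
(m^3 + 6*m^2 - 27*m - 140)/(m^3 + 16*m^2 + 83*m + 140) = (m - 5)/(m + 5)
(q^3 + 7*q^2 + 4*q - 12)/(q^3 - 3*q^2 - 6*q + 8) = (q + 6)/(q - 4)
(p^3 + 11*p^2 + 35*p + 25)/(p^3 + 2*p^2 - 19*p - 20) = (p + 5)/(p - 4)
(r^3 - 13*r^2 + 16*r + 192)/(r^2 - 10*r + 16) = (r^2 - 5*r - 24)/(r - 2)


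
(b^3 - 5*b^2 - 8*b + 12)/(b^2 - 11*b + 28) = (b^3 - 5*b^2 - 8*b + 12)/(b^2 - 11*b + 28)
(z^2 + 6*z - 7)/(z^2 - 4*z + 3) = (z + 7)/(z - 3)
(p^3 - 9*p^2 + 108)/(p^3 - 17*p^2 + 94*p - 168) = (p^2 - 3*p - 18)/(p^2 - 11*p + 28)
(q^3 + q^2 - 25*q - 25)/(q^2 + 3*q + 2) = (q^2 - 25)/(q + 2)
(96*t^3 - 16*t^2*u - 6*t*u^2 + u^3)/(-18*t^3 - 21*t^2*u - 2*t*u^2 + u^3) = (-16*t^2 + u^2)/(3*t^2 + 4*t*u + u^2)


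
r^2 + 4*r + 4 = (r + 2)^2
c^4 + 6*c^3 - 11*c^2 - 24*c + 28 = (c - 2)*(c - 1)*(c + 2)*(c + 7)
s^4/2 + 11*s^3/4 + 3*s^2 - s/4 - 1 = (s/2 + 1/2)*(s - 1/2)*(s + 1)*(s + 4)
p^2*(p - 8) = p^3 - 8*p^2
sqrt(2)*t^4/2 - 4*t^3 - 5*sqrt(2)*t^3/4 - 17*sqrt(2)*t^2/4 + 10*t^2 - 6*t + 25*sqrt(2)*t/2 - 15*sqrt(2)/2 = (t - 3/2)*(t - 1)*(t - 5*sqrt(2))*(sqrt(2)*t/2 + 1)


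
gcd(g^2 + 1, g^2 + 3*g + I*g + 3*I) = g + I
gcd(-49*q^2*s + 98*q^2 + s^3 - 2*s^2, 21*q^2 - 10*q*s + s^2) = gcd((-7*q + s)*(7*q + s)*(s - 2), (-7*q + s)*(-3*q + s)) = 7*q - s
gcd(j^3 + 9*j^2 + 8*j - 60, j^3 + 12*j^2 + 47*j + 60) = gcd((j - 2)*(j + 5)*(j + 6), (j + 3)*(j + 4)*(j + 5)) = j + 5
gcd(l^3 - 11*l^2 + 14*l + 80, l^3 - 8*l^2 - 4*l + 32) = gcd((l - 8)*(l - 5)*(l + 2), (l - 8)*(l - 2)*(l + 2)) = l^2 - 6*l - 16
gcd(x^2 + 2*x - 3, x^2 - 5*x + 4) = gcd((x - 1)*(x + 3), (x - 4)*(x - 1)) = x - 1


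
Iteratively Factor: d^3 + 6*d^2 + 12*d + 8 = (d + 2)*(d^2 + 4*d + 4) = (d + 2)^2*(d + 2)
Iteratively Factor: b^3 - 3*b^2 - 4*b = (b - 4)*(b^2 + b) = b*(b - 4)*(b + 1)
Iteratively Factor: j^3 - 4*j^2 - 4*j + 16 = (j + 2)*(j^2 - 6*j + 8) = (j - 4)*(j + 2)*(j - 2)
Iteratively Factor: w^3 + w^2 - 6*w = (w - 2)*(w^2 + 3*w) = (w - 2)*(w + 3)*(w)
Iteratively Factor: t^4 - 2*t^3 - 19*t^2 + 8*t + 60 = (t + 2)*(t^3 - 4*t^2 - 11*t + 30) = (t - 2)*(t + 2)*(t^2 - 2*t - 15) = (t - 2)*(t + 2)*(t + 3)*(t - 5)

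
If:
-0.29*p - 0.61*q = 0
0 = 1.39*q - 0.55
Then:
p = -0.83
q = 0.40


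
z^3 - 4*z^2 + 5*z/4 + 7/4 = (z - 7/2)*(z - 1)*(z + 1/2)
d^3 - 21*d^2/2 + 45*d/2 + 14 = (d - 7)*(d - 4)*(d + 1/2)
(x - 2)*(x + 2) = x^2 - 4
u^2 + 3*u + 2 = (u + 1)*(u + 2)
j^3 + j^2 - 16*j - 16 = (j - 4)*(j + 1)*(j + 4)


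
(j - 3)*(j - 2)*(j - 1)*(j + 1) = j^4 - 5*j^3 + 5*j^2 + 5*j - 6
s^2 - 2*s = s*(s - 2)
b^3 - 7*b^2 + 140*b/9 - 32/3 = (b - 3)*(b - 8/3)*(b - 4/3)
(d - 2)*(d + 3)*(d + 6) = d^3 + 7*d^2 - 36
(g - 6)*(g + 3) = g^2 - 3*g - 18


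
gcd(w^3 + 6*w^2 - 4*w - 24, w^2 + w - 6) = w - 2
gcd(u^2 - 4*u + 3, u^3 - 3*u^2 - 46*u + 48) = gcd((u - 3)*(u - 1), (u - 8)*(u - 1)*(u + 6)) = u - 1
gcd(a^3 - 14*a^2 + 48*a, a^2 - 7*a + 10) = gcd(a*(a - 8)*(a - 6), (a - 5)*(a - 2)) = 1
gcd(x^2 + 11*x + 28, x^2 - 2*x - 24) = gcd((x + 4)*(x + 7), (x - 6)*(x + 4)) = x + 4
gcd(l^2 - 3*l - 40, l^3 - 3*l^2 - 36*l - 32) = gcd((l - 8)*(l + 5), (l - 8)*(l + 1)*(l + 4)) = l - 8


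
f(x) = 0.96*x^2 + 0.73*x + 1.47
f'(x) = 1.92*x + 0.73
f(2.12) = 7.33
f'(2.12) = 4.80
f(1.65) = 5.29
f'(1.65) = 3.90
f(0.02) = 1.48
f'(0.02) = 0.77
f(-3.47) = 10.50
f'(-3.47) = -5.93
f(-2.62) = 6.15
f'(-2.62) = -4.30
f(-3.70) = 11.91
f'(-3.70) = -6.37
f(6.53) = 47.17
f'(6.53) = 13.27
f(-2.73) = 6.63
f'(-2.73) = -4.51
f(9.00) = 85.80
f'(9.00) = 18.01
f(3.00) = 12.30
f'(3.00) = 6.49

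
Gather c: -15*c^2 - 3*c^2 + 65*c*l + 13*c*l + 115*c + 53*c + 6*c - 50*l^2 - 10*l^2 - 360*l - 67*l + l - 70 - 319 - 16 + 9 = -18*c^2 + c*(78*l + 174) - 60*l^2 - 426*l - 396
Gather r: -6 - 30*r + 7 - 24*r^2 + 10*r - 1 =-24*r^2 - 20*r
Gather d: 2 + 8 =10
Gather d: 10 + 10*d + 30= 10*d + 40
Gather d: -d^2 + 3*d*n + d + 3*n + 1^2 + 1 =-d^2 + d*(3*n + 1) + 3*n + 2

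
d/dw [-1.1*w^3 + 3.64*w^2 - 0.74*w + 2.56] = -3.3*w^2 + 7.28*w - 0.74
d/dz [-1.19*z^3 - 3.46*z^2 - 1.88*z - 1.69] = -3.57*z^2 - 6.92*z - 1.88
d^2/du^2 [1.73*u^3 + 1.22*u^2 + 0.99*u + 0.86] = 10.38*u + 2.44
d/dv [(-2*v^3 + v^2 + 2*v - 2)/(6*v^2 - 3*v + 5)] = (-12*v^4 + 12*v^3 - 45*v^2 + 34*v + 4)/(36*v^4 - 36*v^3 + 69*v^2 - 30*v + 25)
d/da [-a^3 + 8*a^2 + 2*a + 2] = -3*a^2 + 16*a + 2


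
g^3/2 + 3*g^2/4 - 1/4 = (g/2 + 1/2)*(g - 1/2)*(g + 1)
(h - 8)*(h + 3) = h^2 - 5*h - 24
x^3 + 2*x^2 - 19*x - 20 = (x - 4)*(x + 1)*(x + 5)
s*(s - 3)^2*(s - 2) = s^4 - 8*s^3 + 21*s^2 - 18*s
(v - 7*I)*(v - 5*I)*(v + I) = v^3 - 11*I*v^2 - 23*v - 35*I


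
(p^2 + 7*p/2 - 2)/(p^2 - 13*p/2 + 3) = (p + 4)/(p - 6)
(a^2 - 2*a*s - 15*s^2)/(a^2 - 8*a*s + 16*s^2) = (a^2 - 2*a*s - 15*s^2)/(a^2 - 8*a*s + 16*s^2)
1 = 1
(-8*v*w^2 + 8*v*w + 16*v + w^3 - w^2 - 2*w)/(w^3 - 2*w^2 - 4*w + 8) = (-8*v*w - 8*v + w^2 + w)/(w^2 - 4)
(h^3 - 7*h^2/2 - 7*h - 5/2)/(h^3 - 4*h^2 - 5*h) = (h + 1/2)/h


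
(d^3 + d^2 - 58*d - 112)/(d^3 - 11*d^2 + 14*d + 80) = (d + 7)/(d - 5)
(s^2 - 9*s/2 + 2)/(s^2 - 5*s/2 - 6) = (2*s - 1)/(2*s + 3)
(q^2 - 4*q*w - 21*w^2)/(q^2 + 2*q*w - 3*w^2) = (q - 7*w)/(q - w)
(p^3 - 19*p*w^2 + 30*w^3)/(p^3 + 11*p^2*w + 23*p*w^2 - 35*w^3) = (p^2 - 5*p*w + 6*w^2)/(p^2 + 6*p*w - 7*w^2)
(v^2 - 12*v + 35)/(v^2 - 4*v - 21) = (v - 5)/(v + 3)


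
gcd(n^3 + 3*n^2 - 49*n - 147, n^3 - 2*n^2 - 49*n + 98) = n^2 - 49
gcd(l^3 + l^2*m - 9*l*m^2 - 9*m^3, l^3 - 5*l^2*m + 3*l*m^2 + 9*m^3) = l^2 - 2*l*m - 3*m^2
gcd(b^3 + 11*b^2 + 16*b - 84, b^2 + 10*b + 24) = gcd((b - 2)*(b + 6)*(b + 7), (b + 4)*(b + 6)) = b + 6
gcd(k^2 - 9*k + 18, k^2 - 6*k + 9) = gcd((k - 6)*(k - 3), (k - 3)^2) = k - 3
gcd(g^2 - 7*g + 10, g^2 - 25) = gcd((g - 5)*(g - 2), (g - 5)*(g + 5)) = g - 5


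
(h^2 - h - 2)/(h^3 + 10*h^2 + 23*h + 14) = (h - 2)/(h^2 + 9*h + 14)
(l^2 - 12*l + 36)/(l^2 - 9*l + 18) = (l - 6)/(l - 3)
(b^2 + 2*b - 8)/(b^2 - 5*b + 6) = (b + 4)/(b - 3)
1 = 1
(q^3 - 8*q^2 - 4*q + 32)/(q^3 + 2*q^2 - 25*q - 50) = (q^2 - 10*q + 16)/(q^2 - 25)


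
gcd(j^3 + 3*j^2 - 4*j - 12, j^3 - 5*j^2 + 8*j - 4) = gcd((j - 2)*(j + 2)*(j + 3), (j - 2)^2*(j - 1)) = j - 2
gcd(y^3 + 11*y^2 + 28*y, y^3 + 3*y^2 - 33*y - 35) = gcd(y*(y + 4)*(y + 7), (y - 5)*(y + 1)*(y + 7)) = y + 7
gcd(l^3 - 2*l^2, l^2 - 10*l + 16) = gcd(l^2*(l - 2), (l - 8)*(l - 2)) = l - 2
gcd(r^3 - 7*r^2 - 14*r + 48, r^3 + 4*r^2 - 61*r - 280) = r - 8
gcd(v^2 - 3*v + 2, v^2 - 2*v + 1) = v - 1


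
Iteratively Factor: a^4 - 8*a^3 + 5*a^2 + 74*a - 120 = (a - 2)*(a^3 - 6*a^2 - 7*a + 60) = (a - 2)*(a + 3)*(a^2 - 9*a + 20) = (a - 4)*(a - 2)*(a + 3)*(a - 5)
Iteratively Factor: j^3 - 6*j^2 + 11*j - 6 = (j - 1)*(j^2 - 5*j + 6) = (j - 3)*(j - 1)*(j - 2)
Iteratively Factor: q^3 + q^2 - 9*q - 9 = (q - 3)*(q^2 + 4*q + 3) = (q - 3)*(q + 1)*(q + 3)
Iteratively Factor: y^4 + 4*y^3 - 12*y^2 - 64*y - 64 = (y - 4)*(y^3 + 8*y^2 + 20*y + 16) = (y - 4)*(y + 2)*(y^2 + 6*y + 8) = (y - 4)*(y + 2)^2*(y + 4)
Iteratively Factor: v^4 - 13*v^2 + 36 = (v + 3)*(v^3 - 3*v^2 - 4*v + 12) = (v + 2)*(v + 3)*(v^2 - 5*v + 6) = (v - 2)*(v + 2)*(v + 3)*(v - 3)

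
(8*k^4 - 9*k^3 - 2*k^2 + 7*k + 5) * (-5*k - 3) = -40*k^5 + 21*k^4 + 37*k^3 - 29*k^2 - 46*k - 15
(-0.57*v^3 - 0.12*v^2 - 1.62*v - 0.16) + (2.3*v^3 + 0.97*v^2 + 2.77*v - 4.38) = 1.73*v^3 + 0.85*v^2 + 1.15*v - 4.54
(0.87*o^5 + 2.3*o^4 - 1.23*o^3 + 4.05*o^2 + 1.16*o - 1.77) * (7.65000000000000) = 6.6555*o^5 + 17.595*o^4 - 9.4095*o^3 + 30.9825*o^2 + 8.874*o - 13.5405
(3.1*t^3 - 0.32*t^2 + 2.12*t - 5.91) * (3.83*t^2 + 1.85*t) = 11.873*t^5 + 4.5094*t^4 + 7.5276*t^3 - 18.7133*t^2 - 10.9335*t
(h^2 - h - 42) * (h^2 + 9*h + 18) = h^4 + 8*h^3 - 33*h^2 - 396*h - 756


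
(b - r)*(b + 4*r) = b^2 + 3*b*r - 4*r^2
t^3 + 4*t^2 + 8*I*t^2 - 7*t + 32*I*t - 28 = (t + 4)*(t + I)*(t + 7*I)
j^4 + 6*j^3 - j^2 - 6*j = j*(j - 1)*(j + 1)*(j + 6)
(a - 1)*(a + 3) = a^2 + 2*a - 3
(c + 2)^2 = c^2 + 4*c + 4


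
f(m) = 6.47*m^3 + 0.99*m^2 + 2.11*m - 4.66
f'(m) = 19.41*m^2 + 1.98*m + 2.11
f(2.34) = 88.60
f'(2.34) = 113.02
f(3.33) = 252.26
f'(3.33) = 223.94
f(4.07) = 456.53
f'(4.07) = 331.69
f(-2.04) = -59.77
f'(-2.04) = 78.85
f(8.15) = 3580.79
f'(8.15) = 1307.51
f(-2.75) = -137.53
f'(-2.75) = 143.45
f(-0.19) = -5.07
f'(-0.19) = 2.43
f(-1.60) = -32.00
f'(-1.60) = 48.63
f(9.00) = 4811.15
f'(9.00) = 1592.14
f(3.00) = 185.27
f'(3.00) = 182.74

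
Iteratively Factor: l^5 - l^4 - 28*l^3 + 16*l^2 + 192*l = (l + 4)*(l^4 - 5*l^3 - 8*l^2 + 48*l) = (l - 4)*(l + 4)*(l^3 - l^2 - 12*l) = l*(l - 4)*(l + 4)*(l^2 - l - 12) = l*(l - 4)*(l + 3)*(l + 4)*(l - 4)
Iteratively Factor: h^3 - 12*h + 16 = (h - 2)*(h^2 + 2*h - 8) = (h - 2)*(h + 4)*(h - 2)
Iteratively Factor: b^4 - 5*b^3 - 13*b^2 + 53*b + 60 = (b + 1)*(b^3 - 6*b^2 - 7*b + 60) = (b - 5)*(b + 1)*(b^2 - b - 12) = (b - 5)*(b - 4)*(b + 1)*(b + 3)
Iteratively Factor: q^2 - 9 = (q + 3)*(q - 3)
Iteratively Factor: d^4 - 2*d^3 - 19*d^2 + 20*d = (d + 4)*(d^3 - 6*d^2 + 5*d) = d*(d + 4)*(d^2 - 6*d + 5) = d*(d - 1)*(d + 4)*(d - 5)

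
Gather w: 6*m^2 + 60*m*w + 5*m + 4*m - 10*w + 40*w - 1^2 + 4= 6*m^2 + 9*m + w*(60*m + 30) + 3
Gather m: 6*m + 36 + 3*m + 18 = 9*m + 54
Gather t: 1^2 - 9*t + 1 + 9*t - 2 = 0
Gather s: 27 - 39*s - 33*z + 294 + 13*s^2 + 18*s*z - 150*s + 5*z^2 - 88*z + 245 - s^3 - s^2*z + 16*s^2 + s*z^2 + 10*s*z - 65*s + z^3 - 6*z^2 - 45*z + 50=-s^3 + s^2*(29 - z) + s*(z^2 + 28*z - 254) + z^3 - z^2 - 166*z + 616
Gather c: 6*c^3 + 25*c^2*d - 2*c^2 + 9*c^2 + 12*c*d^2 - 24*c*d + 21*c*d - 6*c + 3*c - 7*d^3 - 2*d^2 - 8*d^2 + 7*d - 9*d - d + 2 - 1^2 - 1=6*c^3 + c^2*(25*d + 7) + c*(12*d^2 - 3*d - 3) - 7*d^3 - 10*d^2 - 3*d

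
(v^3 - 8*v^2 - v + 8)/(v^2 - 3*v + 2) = (v^2 - 7*v - 8)/(v - 2)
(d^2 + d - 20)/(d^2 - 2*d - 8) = (d + 5)/(d + 2)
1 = 1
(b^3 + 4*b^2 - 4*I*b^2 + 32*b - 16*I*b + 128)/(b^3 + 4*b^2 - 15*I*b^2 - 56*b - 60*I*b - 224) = (b + 4*I)/(b - 7*I)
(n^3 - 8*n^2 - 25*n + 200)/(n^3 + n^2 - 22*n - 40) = (n^2 - 3*n - 40)/(n^2 + 6*n + 8)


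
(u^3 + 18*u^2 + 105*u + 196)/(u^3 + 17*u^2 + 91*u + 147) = (u + 4)/(u + 3)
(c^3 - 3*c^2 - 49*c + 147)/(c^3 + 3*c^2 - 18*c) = (c^2 - 49)/(c*(c + 6))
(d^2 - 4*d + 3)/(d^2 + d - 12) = (d - 1)/(d + 4)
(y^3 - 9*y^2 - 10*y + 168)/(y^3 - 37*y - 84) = (y - 6)/(y + 3)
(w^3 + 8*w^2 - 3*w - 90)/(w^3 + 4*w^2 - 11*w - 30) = (w + 6)/(w + 2)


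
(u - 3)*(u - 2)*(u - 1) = u^3 - 6*u^2 + 11*u - 6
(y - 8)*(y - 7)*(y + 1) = y^3 - 14*y^2 + 41*y + 56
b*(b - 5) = b^2 - 5*b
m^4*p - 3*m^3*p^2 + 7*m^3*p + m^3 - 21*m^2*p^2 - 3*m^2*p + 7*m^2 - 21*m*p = m*(m + 7)*(m - 3*p)*(m*p + 1)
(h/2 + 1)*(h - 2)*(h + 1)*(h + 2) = h^4/2 + 3*h^3/2 - h^2 - 6*h - 4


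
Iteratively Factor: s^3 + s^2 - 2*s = (s - 1)*(s^2 + 2*s) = s*(s - 1)*(s + 2)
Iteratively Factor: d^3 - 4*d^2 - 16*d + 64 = (d - 4)*(d^2 - 16) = (d - 4)^2*(d + 4)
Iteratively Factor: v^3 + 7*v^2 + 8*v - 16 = (v + 4)*(v^2 + 3*v - 4) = (v + 4)^2*(v - 1)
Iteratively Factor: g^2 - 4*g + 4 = (g - 2)*(g - 2)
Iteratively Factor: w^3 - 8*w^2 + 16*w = (w)*(w^2 - 8*w + 16) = w*(w - 4)*(w - 4)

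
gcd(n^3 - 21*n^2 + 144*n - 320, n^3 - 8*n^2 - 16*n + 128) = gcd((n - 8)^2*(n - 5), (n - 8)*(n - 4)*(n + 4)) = n - 8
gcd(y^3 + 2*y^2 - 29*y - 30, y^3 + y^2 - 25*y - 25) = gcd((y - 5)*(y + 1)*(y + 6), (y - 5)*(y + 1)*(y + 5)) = y^2 - 4*y - 5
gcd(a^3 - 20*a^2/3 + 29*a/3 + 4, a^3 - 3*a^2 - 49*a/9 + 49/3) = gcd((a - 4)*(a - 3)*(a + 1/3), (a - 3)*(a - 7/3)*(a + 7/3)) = a - 3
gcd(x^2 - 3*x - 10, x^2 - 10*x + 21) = 1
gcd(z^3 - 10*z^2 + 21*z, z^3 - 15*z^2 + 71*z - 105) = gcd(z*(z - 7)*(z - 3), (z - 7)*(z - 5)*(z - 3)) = z^2 - 10*z + 21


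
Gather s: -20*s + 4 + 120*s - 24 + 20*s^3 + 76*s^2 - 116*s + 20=20*s^3 + 76*s^2 - 16*s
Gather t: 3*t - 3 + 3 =3*t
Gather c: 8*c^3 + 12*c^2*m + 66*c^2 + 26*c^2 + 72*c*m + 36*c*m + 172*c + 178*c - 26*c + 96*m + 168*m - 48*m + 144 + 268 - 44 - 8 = 8*c^3 + c^2*(12*m + 92) + c*(108*m + 324) + 216*m + 360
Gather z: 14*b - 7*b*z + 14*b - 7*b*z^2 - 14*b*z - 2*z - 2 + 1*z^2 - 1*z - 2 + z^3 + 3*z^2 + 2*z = 28*b + z^3 + z^2*(4 - 7*b) + z*(-21*b - 1) - 4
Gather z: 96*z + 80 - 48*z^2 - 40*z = -48*z^2 + 56*z + 80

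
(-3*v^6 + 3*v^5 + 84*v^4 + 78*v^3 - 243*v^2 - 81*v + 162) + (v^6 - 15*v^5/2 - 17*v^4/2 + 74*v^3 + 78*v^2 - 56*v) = -2*v^6 - 9*v^5/2 + 151*v^4/2 + 152*v^3 - 165*v^2 - 137*v + 162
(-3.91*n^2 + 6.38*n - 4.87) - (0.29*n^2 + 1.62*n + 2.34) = -4.2*n^2 + 4.76*n - 7.21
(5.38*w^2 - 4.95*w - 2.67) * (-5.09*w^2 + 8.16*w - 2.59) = -27.3842*w^4 + 69.0963*w^3 - 40.7359*w^2 - 8.9667*w + 6.9153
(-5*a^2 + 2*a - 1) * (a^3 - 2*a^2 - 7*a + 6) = -5*a^5 + 12*a^4 + 30*a^3 - 42*a^2 + 19*a - 6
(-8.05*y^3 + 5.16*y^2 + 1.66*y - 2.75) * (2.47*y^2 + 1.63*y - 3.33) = -19.8835*y^5 - 0.376300000000001*y^4 + 39.3175*y^3 - 21.2695*y^2 - 10.0103*y + 9.1575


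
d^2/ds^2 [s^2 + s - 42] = 2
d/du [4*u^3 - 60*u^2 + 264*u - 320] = 12*u^2 - 120*u + 264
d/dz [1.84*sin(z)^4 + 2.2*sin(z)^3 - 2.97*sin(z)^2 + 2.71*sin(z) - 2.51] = (7.36*sin(z)^3 + 6.6*sin(z)^2 - 5.94*sin(z) + 2.71)*cos(z)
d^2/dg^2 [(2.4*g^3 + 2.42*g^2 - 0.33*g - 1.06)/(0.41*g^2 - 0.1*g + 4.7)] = (-4.44089209850063e-16*g^5 + 8.88178419700125e-16*g^4 - 9.114106*g^3 - 35.817156*g^2 + 322.17222*g + 110.66944)/(0.068921*g^6 - 0.05043*g^5 + 2.38251*g^4 - 1.1572*g^3 + 27.3117*g^2 - 6.627*g + 103.823)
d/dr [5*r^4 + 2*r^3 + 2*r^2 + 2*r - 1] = 20*r^3 + 6*r^2 + 4*r + 2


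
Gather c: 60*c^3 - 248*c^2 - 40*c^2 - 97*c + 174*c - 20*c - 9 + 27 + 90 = 60*c^3 - 288*c^2 + 57*c + 108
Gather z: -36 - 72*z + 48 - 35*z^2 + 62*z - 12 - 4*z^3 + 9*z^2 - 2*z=-4*z^3 - 26*z^2 - 12*z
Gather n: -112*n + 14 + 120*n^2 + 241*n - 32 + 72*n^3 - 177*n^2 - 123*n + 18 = 72*n^3 - 57*n^2 + 6*n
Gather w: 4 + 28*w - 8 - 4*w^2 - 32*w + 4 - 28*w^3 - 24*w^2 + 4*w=-28*w^3 - 28*w^2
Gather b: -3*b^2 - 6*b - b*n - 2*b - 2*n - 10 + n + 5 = -3*b^2 + b*(-n - 8) - n - 5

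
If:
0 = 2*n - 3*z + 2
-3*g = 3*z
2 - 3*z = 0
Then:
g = -2/3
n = 0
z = 2/3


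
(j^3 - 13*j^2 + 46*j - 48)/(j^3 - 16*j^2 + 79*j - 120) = (j - 2)/(j - 5)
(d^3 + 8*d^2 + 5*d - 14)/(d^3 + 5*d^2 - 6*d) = (d^2 + 9*d + 14)/(d*(d + 6))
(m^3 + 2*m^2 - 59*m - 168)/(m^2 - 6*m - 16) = (m^2 + 10*m + 21)/(m + 2)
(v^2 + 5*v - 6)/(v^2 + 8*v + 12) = (v - 1)/(v + 2)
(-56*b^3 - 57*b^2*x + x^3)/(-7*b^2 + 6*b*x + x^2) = (-8*b^2 - 7*b*x + x^2)/(-b + x)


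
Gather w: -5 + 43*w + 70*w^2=70*w^2 + 43*w - 5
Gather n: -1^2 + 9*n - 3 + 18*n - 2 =27*n - 6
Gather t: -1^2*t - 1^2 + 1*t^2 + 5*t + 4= t^2 + 4*t + 3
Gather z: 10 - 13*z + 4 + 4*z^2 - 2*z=4*z^2 - 15*z + 14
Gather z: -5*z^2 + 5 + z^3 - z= z^3 - 5*z^2 - z + 5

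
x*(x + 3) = x^2 + 3*x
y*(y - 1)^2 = y^3 - 2*y^2 + y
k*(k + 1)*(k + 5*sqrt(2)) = k^3 + k^2 + 5*sqrt(2)*k^2 + 5*sqrt(2)*k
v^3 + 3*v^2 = v^2*(v + 3)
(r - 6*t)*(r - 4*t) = r^2 - 10*r*t + 24*t^2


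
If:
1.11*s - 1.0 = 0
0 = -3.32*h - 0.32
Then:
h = -0.10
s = 0.90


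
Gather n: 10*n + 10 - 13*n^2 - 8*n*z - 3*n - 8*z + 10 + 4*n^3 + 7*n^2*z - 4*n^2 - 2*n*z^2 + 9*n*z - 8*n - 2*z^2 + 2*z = 4*n^3 + n^2*(7*z - 17) + n*(-2*z^2 + z - 1) - 2*z^2 - 6*z + 20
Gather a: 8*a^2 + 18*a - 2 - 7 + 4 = 8*a^2 + 18*a - 5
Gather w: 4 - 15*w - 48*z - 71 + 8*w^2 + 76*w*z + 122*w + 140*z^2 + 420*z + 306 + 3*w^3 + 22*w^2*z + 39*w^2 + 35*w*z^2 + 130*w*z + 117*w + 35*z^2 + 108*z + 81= 3*w^3 + w^2*(22*z + 47) + w*(35*z^2 + 206*z + 224) + 175*z^2 + 480*z + 320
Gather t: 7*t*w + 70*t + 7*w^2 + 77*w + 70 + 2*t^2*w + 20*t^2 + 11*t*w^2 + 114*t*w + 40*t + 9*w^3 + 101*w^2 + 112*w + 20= t^2*(2*w + 20) + t*(11*w^2 + 121*w + 110) + 9*w^3 + 108*w^2 + 189*w + 90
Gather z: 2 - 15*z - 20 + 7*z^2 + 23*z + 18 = 7*z^2 + 8*z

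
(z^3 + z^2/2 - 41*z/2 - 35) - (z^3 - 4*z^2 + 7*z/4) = 9*z^2/2 - 89*z/4 - 35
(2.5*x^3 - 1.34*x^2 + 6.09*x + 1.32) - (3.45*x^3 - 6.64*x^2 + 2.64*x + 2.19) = -0.95*x^3 + 5.3*x^2 + 3.45*x - 0.87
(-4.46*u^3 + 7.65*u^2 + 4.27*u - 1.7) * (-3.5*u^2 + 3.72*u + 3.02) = 15.61*u^5 - 43.3662*u^4 + 0.0438000000000027*u^3 + 44.9374*u^2 + 6.5714*u - 5.134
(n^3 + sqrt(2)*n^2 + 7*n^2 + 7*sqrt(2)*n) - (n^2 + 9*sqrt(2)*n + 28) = n^3 + sqrt(2)*n^2 + 6*n^2 - 2*sqrt(2)*n - 28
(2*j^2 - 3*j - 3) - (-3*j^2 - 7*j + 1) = 5*j^2 + 4*j - 4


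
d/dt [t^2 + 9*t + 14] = 2*t + 9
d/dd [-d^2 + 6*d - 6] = 6 - 2*d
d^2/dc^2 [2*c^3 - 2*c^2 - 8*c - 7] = 12*c - 4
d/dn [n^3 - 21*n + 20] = 3*n^2 - 21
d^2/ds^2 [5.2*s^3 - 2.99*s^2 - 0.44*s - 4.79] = 31.2*s - 5.98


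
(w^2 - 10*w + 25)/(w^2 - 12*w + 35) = (w - 5)/(w - 7)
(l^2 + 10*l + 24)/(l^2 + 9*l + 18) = (l + 4)/(l + 3)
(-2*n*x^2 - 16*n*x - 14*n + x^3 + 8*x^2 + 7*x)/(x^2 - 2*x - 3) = (-2*n*x - 14*n + x^2 + 7*x)/(x - 3)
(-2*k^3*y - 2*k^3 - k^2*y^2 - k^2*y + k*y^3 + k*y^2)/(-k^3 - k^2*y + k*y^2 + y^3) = k*(-2*k*y - 2*k + y^2 + y)/(-k^2 + y^2)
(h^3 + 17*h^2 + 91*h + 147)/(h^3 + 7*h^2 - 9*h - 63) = (h + 7)/(h - 3)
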